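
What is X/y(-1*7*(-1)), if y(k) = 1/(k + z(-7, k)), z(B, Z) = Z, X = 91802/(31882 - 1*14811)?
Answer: 1285228/17071 ≈ 75.287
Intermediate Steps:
X = 91802/17071 (X = 91802/(31882 - 14811) = 91802/17071 ≈ 5.3777)
y(k) = 1/(2*k) (y(k) = 1/(k + k) = 1/(2*k))
X/y(-1*7*(-1)) = 91802/(17071*((1/(2*((-1*7*(-1))))))) = 91802/(17071*((1/(2*((-7*(-1))))))) = 91802/(17071*(((1/2)/7))) = 91802/(17071*(((1/2)*(1/7)))) = 91802/(17071*(1/14)) = (91802/17071)*14 = 1285228/17071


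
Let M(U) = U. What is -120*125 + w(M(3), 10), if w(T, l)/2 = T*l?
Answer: -14940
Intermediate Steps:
w(T, l) = 2*T*l (w(T, l) = 2*(T*l) = 2*T*l)
-120*125 + w(M(3), 10) = -120*125 + 2*3*10 = -15000 + 60 = -14940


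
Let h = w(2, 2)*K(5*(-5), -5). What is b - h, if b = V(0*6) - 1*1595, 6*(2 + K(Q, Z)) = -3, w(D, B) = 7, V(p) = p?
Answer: -3155/2 ≈ -1577.5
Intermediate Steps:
K(Q, Z) = -5/2 (K(Q, Z) = -2 + (⅙)*(-3) = -2 - ½ = -5/2)
h = -35/2 (h = 7*(-5/2) = -35/2 ≈ -17.500)
b = -1595 (b = 0*6 - 1*1595 = 0 - 1595 = -1595)
b - h = -1595 - 1*(-35/2) = -1595 + 35/2 = -3155/2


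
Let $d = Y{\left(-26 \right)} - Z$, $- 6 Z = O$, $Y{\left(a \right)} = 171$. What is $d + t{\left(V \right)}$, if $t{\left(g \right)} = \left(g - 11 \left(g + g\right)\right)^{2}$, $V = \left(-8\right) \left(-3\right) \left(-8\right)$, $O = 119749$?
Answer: $\frac{97662919}{6} \approx 1.6277 \cdot 10^{7}$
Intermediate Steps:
$Z = - \frac{119749}{6}$ ($Z = \left(- \frac{1}{6}\right) 119749 = - \frac{119749}{6} \approx -19958.0$)
$V = -192$ ($V = 24 \left(-8\right) = -192$)
$d = \frac{120775}{6}$ ($d = 171 - - \frac{119749}{6} = 171 + \frac{119749}{6} = \frac{120775}{6} \approx 20129.0$)
$t{\left(g \right)} = 441 g^{2}$ ($t{\left(g \right)} = \left(g - 11 \cdot 2 g\right)^{2} = \left(g - 22 g\right)^{2} = \left(- 21 g\right)^{2} = 441 g^{2}$)
$d + t{\left(V \right)} = \frac{120775}{6} + 441 \left(-192\right)^{2} = \frac{120775}{6} + 441 \cdot 36864 = \frac{120775}{6} + 16257024 = \frac{97662919}{6}$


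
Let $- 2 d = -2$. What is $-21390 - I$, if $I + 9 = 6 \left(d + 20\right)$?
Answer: $-21507$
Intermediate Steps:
$d = 1$ ($d = \left(- \frac{1}{2}\right) \left(-2\right) = 1$)
$I = 117$ ($I = -9 + 6 \left(1 + 20\right) = -9 + 6 \cdot 21 = -9 + 126 = 117$)
$-21390 - I = -21390 - 117 = -21507$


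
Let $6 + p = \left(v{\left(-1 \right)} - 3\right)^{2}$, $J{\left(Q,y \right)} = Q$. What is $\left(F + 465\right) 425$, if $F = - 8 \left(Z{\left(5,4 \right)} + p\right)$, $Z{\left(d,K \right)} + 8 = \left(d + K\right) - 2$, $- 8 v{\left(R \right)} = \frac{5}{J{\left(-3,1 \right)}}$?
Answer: $\frac{14034775}{72} \approx 1.9493 \cdot 10^{5}$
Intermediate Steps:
$v{\left(R \right)} = \frac{5}{24}$ ($v{\left(R \right)} = - \frac{5 \frac{1}{-3}}{8} = - \frac{5 \left(- \frac{1}{3}\right)}{8} = \left(- \frac{1}{8}\right) \left(- \frac{5}{3}\right) = \frac{5}{24}$)
$p = \frac{1033}{576}$ ($p = -6 + \left(\frac{5}{24} - 3\right)^{2} = -6 + \left(- \frac{67}{24}\right)^{2} = -6 + \frac{4489}{576} = \frac{1033}{576} \approx 1.7934$)
$Z{\left(d,K \right)} = -10 + K + d$ ($Z{\left(d,K \right)} = -8 - \left(2 - K - d\right) = -8 + \left(-2 + K + d\right) = -10 + K + d$)
$F = - \frac{457}{72}$ ($F = - 8 \left(\left(-10 + 4 + 5\right) + \frac{1033}{576}\right) = - 8 \left(-1 + \frac{1033}{576}\right) = \left(-8\right) \frac{457}{576} = - \frac{457}{72} \approx -6.3472$)
$\left(F + 465\right) 425 = \left(- \frac{457}{72} + 465\right) 425 = \frac{33023}{72} \cdot 425 = \frac{14034775}{72}$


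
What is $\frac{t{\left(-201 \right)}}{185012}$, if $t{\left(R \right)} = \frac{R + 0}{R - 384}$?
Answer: $\frac{67}{36077340} \approx 1.8571 \cdot 10^{-6}$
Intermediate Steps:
$t{\left(R \right)} = \frac{R}{-384 + R}$
$\frac{t{\left(-201 \right)}}{185012} = \frac{\left(-201\right) \frac{1}{-384 - 201}}{185012} = - \frac{201}{-585} \cdot \frac{1}{185012} = \left(-201\right) \left(- \frac{1}{585}\right) \frac{1}{185012} = \frac{67}{195} \cdot \frac{1}{185012} = \frac{67}{36077340}$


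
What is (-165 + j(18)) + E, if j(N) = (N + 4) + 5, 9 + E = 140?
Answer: -7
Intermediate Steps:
E = 131 (E = -9 + 140 = 131)
j(N) = 9 + N (j(N) = (4 + N) + 5 = 9 + N)
(-165 + j(18)) + E = (-165 + (9 + 18)) + 131 = (-165 + 27) + 131 = -138 + 131 = -7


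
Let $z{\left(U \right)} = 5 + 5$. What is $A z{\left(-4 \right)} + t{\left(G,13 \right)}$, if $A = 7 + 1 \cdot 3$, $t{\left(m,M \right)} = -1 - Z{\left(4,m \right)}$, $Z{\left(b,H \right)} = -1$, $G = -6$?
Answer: $100$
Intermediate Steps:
$z{\left(U \right)} = 10$
$t{\left(m,M \right)} = 0$ ($t{\left(m,M \right)} = -1 - -1 = -1 + 1 = 0$)
$A = 10$ ($A = 7 + 3 = 10$)
$A z{\left(-4 \right)} + t{\left(G,13 \right)} = 10 \cdot 10 + 0 = 100 + 0 = 100$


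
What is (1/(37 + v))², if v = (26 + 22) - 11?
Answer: 1/5476 ≈ 0.00018262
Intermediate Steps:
v = 37 (v = 48 - 11 = 37)
(1/(37 + v))² = (1/(37 + 37))² = (1/74)² = 1/5476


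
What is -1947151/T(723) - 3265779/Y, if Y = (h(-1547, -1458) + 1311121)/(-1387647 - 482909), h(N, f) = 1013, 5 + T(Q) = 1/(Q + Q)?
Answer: 7975849429466960/1580902781 ≈ 5.0451e+6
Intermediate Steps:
T(Q) = -5 + 1/(2*Q) (T(Q) = -5 + 1/(Q + Q) = -5 + 1/(2*Q))
Y = -656067/935278 (Y = (1013 + 1311121)/(-1387647 - 482909) = 1312134/(-1870556) = 1312134*(-1/1870556) = -656067/935278 ≈ -0.70147)
-1947151/T(723) - 3265779/Y = -1947151/(-5 + (1/2)/723) - 3265779/(-656067/935278) = -1947151/(-5 + (1/2)*(1/723)) - 3265779*(-935278/656067) = -1947151/(-5 + 1/1446) + 1018137083854/218689 = -1947151/(-7229/1446) + 1018137083854/218689 = -1947151*(-1446/7229) + 1018137083854/218689 = 2815580346/7229 + 1018137083854/218689 = 7975849429466960/1580902781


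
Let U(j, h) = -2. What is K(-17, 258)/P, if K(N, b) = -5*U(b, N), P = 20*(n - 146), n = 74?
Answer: -1/144 ≈ -0.0069444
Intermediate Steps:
P = -1440 (P = 20*(74 - 146) = 20*(-72) = -1440)
K(N, b) = 10 (K(N, b) = -5*(-2) = 10)
K(-17, 258)/P = 10/(-1440) = 10*(-1/1440) = -1/144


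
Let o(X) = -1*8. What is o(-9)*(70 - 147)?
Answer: 616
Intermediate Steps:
o(X) = -8
o(-9)*(70 - 147) = -8*(70 - 147) = -8*(-77) = 616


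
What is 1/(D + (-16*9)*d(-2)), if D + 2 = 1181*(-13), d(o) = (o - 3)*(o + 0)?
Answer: -1/16795 ≈ -5.9542e-5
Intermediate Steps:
d(o) = o*(-3 + o) (d(o) = (-3 + o)*o = o*(-3 + o))
D = -15355 (D = -2 + 1181*(-13) = -2 - 15353 = -15355)
1/(D + (-16*9)*d(-2)) = 1/(-15355 + (-16*9)*(-2*(-3 - 2))) = 1/(-15355 - (-288)*(-5)) = 1/(-15355 - 144*10) = 1/(-15355 - 1440) = 1/(-16795) = -1/16795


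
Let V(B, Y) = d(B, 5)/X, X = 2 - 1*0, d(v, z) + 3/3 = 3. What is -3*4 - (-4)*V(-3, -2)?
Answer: -8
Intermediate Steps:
d(v, z) = 2 (d(v, z) = -1 + 3 = 2)
X = 2 (X = 2 + 0 = 2)
V(B, Y) = 1 (V(B, Y) = 2/2 = 2*(1/2) = 1)
-3*4 - (-4)*V(-3, -2) = -3*4 - (-4) = -12 - 2*(-2) = -12 + 4 = -8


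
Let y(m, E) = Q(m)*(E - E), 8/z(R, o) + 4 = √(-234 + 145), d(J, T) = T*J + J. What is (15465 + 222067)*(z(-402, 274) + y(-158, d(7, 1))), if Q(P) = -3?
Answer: -7601024/105 - 1900256*I*√89/105 ≈ -72391.0 - 1.7073e+5*I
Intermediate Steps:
d(J, T) = J + J*T (d(J, T) = J*T + J = J + J*T)
z(R, o) = 8/(-4 + I*√89) (z(R, o) = 8/(-4 + √(-234 + 145)) = 8/(-4 + √(-89)) = 8/(-4 + I*√89))
y(m, E) = 0 (y(m, E) = -3*(E - E) = -3*0 = 0)
(15465 + 222067)*(z(-402, 274) + y(-158, d(7, 1))) = (15465 + 222067)*((-32/105 - 8*I*√89/105) + 0) = 237532*(-32/105 - 8*I*√89/105) = -7601024/105 - 1900256*I*√89/105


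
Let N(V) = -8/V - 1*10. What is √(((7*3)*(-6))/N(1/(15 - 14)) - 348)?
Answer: I*√341 ≈ 18.466*I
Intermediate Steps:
N(V) = -10 - 8/V (N(V) = -8/V - 10 = -10 - 8/V)
√(((7*3)*(-6))/N(1/(15 - 14)) - 348) = √(((7*3)*(-6))/(-10 - 8/(1/(15 - 14))) - 348) = √((21*(-6))/(-10 - 8/(1/1)) - 348) = √(-126/(-10 - 8/1) - 348) = √(-126/(-10 - 8*1) - 348) = √(-126/(-10 - 8) - 348) = √(-126/(-18) - 348) = √(-126*(-1/18) - 348) = √(7 - 348) = √(-341) = I*√341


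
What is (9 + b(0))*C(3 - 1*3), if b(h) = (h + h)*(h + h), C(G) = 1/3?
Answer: 3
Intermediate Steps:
C(G) = ⅓
b(h) = 4*h² (b(h) = (2*h)*(2*h) = 4*h²)
(9 + b(0))*C(3 - 1*3) = (9 + 4*0²)*(⅓) = (9 + 4*0)*(⅓) = (9 + 0)*(⅓) = 9*(⅓) = 3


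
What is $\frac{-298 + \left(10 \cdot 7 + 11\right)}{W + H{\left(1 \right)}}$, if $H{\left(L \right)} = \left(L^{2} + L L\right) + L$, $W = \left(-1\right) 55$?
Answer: $\frac{217}{52} \approx 4.1731$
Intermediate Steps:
$W = -55$
$H{\left(L \right)} = L + 2 L^{2}$ ($H{\left(L \right)} = \left(L^{2} + L^{2}\right) + L = 2 L^{2} + L = L + 2 L^{2}$)
$\frac{-298 + \left(10 \cdot 7 + 11\right)}{W + H{\left(1 \right)}} = \frac{-298 + \left(10 \cdot 7 + 11\right)}{-55 + 1 \left(1 + 2 \cdot 1\right)} = \frac{-298 + \left(70 + 11\right)}{-55 + 1 \left(1 + 2\right)} = \frac{-298 + 81}{-55 + 1 \cdot 3} = - \frac{217}{-55 + 3} = - \frac{217}{-52} = \left(-217\right) \left(- \frac{1}{52}\right) = \frac{217}{52}$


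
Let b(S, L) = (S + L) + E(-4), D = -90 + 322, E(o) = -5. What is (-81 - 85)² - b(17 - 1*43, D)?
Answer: 27355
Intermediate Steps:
D = 232
b(S, L) = -5 + L + S (b(S, L) = (S + L) - 5 = (L + S) - 5 = -5 + L + S)
(-81 - 85)² - b(17 - 1*43, D) = (-81 - 85)² - (-5 + 232 + (17 - 1*43)) = (-166)² - (-5 + 232 + (17 - 43)) = 27556 - (-5 + 232 - 26) = 27556 - 1*201 = 27556 - 201 = 27355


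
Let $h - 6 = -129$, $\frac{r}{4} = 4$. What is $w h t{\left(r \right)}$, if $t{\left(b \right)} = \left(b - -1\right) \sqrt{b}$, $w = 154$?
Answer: $-1288056$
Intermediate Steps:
$r = 16$ ($r = 4 \cdot 4 = 16$)
$h = -123$ ($h = 6 - 129 = -123$)
$t{\left(b \right)} = \sqrt{b} \left(1 + b\right)$ ($t{\left(b \right)} = \left(b + 1\right) \sqrt{b} = \left(1 + b\right) \sqrt{b} = \sqrt{b} \left(1 + b\right)$)
$w h t{\left(r \right)} = 154 \left(-123\right) \sqrt{16} \left(1 + 16\right) = - 18942 \cdot 4 \cdot 17 = \left(-18942\right) 68 = -1288056$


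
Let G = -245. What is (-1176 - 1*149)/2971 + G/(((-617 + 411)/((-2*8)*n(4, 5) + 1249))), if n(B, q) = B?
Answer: 862282625/612026 ≈ 1408.9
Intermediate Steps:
(-1176 - 1*149)/2971 + G/(((-617 + 411)/((-2*8)*n(4, 5) + 1249))) = (-1176 - 1*149)/2971 - 245*(-2*8*4 + 1249)/(-617 + 411) = (-1176 - 149)*(1/2971) - 245/((-206/(-16*4 + 1249))) = -1325*1/2971 - 245/((-206/(-64 + 1249))) = -1325/2971 - 245/((-206/1185)) = -1325/2971 - 245/((-206*1/1185)) = -1325/2971 - 245/(-206/1185) = -1325/2971 - 245*(-1185/206) = -1325/2971 + 290325/206 = 862282625/612026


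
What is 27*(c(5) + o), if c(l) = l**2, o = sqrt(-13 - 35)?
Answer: 675 + 108*I*sqrt(3) ≈ 675.0 + 187.06*I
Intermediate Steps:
o = 4*I*sqrt(3) (o = sqrt(-48) = 4*I*sqrt(3) ≈ 6.9282*I)
27*(c(5) + o) = 27*(5**2 + 4*I*sqrt(3)) = 27*(25 + 4*I*sqrt(3)) = 675 + 108*I*sqrt(3)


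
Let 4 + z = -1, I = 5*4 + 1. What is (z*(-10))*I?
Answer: 1050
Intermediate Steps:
I = 21 (I = 20 + 1 = 21)
z = -5 (z = -4 - 1 = -5)
(z*(-10))*I = -5*(-10)*21 = 50*21 = 1050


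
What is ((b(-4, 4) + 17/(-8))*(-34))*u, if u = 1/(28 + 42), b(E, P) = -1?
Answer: 85/56 ≈ 1.5179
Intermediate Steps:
u = 1/70 ≈ 0.014286
((b(-4, 4) + 17/(-8))*(-34))*u = ((-1 + 17/(-8))*(-34))*(1/70) = ((-1 + 17*(-1/8))*(-34))*(1/70) = ((-1 - 17/8)*(-34))*(1/70) = -25/8*(-34)*(1/70) = (425/4)*(1/70) = 85/56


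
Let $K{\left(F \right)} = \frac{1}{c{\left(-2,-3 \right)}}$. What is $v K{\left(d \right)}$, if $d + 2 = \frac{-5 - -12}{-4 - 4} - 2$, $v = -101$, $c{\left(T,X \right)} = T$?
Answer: $\frac{101}{2} \approx 50.5$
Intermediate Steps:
$d = - \frac{39}{8}$ ($d = -2 - \left(2 - \frac{-5 - -12}{-4 - 4}\right) = -2 - \left(2 - \frac{-5 + 12}{-8}\right) = -2 + \left(7 \left(- \frac{1}{8}\right) - 2\right) = -2 - \frac{23}{8} = - \frac{39}{8} \approx -4.875$)
$K{\left(F \right)} = - \frac{1}{2}$ ($K{\left(F \right)} = \frac{1}{-2} = - \frac{1}{2}$)
$v K{\left(d \right)} = \left(-101\right) \left(- \frac{1}{2}\right) = \frac{101}{2}$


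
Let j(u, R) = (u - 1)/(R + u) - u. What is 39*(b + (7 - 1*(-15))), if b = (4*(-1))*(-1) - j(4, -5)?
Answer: 1287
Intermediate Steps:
j(u, R) = -u + (-1 + u)/(R + u) (j(u, R) = (-1 + u)/(R + u) - u = -u + (-1 + u)/(R + u))
b = 11 (b = (4*(-1))*(-1) - (-1 + 4 - 1*4² - 1*(-5)*4)/(-5 + 4) = -4*(-1) - (-1 + 4 - 1*16 + 20)/(-1) = 4 - (-1)*(-1 + 4 - 16 + 20) = 4 - (-1)*7 = 4 - 1*(-7) = 4 + 7 = 11)
39*(b + (7 - 1*(-15))) = 39*(11 + (7 - 1*(-15))) = 39*(11 + (7 + 15)) = 39*(11 + 22) = 39*33 = 1287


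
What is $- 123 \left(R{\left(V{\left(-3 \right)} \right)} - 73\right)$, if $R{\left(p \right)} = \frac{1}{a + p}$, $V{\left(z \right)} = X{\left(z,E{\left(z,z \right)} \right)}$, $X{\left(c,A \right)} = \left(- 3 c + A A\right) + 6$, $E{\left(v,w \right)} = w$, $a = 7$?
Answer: $\frac{278226}{31} \approx 8975.0$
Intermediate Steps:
$X{\left(c,A \right)} = 6 + A^{2} - 3 c$ ($X{\left(c,A \right)} = \left(- 3 c + A^{2}\right) + 6 = \left(A^{2} - 3 c\right) + 6 = 6 + A^{2} - 3 c$)
$V{\left(z \right)} = 6 + z^{2} - 3 z$
$R{\left(p \right)} = \frac{1}{7 + p}$
$- 123 \left(R{\left(V{\left(-3 \right)} \right)} - 73\right) = - 123 \left(\frac{1}{7 + \left(6 + \left(-3\right)^{2} - -9\right)} - 73\right) = - 123 \left(\frac{1}{7 + \left(6 + 9 + 9\right)} - 73\right) = - 123 \left(\frac{1}{7 + 24} - 73\right) = - 123 \left(\frac{1}{31} - 73\right) = \left(-123\right) \left(- \frac{2262}{31}\right) = \frac{278226}{31}$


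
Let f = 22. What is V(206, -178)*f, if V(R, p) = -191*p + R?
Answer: 752488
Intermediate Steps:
V(R, p) = R - 191*p
V(206, -178)*f = (206 - 191*(-178))*22 = (206 + 33998)*22 = 34204*22 = 752488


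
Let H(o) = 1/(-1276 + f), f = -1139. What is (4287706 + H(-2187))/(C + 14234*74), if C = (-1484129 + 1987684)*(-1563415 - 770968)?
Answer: -10354809989/2838806365471335 ≈ -3.6476e-6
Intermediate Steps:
H(o) = -1/2415 (H(o) = 1/(-1276 - 1139) = 1/(-2415) = -1/2415)
C = -1175490231565 (C = 503555*(-2334383) = -1175490231565)
(4287706 + H(-2187))/(C + 14234*74) = (4287706 - 1/2415)/(-1175490231565 + 14234*74) = 10354809989/(2415*(-1175490231565 + 1053316)) = (10354809989/2415)/(-1175489178249) = (10354809989/2415)*(-1/1175489178249) = -10354809989/2838806365471335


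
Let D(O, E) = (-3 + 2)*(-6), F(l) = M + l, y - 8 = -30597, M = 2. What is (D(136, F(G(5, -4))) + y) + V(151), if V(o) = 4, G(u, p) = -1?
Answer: -30579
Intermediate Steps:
y = -30589 (y = 8 - 30597 = -30589)
F(l) = 2 + l
D(O, E) = 6 (D(O, E) = -1*(-6) = 6)
(D(136, F(G(5, -4))) + y) + V(151) = (6 - 30589) + 4 = -30583 + 4 = -30579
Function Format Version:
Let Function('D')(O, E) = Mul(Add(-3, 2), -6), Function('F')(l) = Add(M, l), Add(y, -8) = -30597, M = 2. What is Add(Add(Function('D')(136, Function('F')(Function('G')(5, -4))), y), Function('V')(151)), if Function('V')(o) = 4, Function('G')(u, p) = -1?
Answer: -30579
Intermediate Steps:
y = -30589 (y = Add(8, -30597) = -30589)
Function('F')(l) = Add(2, l)
Function('D')(O, E) = 6 (Function('D')(O, E) = Mul(-1, -6) = 6)
Add(Add(Function('D')(136, Function('F')(Function('G')(5, -4))), y), Function('V')(151)) = Add(Add(6, -30589), 4) = Add(-30583, 4) = -30579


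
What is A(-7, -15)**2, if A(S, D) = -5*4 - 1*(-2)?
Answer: 324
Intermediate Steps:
A(S, D) = -18 (A(S, D) = -20 + 2 = -18)
A(-7, -15)**2 = (-18)**2 = 324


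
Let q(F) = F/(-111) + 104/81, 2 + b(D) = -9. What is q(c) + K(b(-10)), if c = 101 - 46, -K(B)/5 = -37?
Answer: 556808/2997 ≈ 185.79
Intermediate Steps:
b(D) = -11 (b(D) = -2 - 9 = -11)
K(B) = 185 (K(B) = -5*(-37) = 185)
c = 55
q(F) = 104/81 - F/111 (q(F) = F*(-1/111) + 104*(1/81) = -F/111 + 104/81 = 104/81 - F/111)
q(c) + K(b(-10)) = (104/81 - 1/111*55) + 185 = (104/81 - 55/111) + 185 = 2363/2997 + 185 = 556808/2997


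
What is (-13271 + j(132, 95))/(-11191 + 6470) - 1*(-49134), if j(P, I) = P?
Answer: 231974753/4721 ≈ 49137.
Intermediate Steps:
(-13271 + j(132, 95))/(-11191 + 6470) - 1*(-49134) = (-13271 + 132)/(-11191 + 6470) - 1*(-49134) = -13139/(-4721) + 49134 = -13139*(-1/4721) + 49134 = 13139/4721 + 49134 = 231974753/4721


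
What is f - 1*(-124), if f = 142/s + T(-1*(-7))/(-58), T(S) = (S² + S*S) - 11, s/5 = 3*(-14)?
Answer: 25583/210 ≈ 121.82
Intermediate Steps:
s = -210 (s = 5*(3*(-14)) = 5*(-42) = -210)
T(S) = -11 + 2*S² (T(S) = (S² + S²) - 11 = 2*S² - 11 = -11 + 2*S²)
f = -457/210 (f = 142/(-210) + (-11 + 2*(-1*(-7))²)/(-58) = 142*(-1/210) + (-11 + 2*7²)*(-1/58) = -71/105 + (-11 + 2*49)*(-1/58) = -71/105 + (-11 + 98)*(-1/58) = -71/105 + 87*(-1/58) = -71/105 - 3/2 = -457/210 ≈ -2.1762)
f - 1*(-124) = -457/210 - 1*(-124) = -457/210 + 124 = 25583/210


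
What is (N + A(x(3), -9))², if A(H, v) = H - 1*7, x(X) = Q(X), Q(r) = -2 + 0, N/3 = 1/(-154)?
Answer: 1929321/23716 ≈ 81.351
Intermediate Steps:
N = -3/154 (N = 3/(-154) = 3*(-1/154) = -3/154 ≈ -0.019481)
Q(r) = -2
x(X) = -2
A(H, v) = -7 + H (A(H, v) = H - 7 = -7 + H)
(N + A(x(3), -9))² = (-3/154 + (-7 - 2))² = (-3/154 - 9)² = (-1389/154)² = 1929321/23716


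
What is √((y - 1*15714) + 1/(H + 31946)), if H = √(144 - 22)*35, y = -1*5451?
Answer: √(-676137089 - 740775*√122)/√(31946 + 35*√122) ≈ 145.48*I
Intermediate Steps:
y = -5451
H = 35*√122 (H = √122*35 = 35*√122 ≈ 386.59)
√((y - 1*15714) + 1/(H + 31946)) = √((-5451 - 1*15714) + 1/(35*√122 + 31946)) = √((-5451 - 15714) + 1/(31946 + 35*√122)) = √(-21165 + 1/(31946 + 35*√122))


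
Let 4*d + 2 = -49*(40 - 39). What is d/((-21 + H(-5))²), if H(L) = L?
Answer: -51/2704 ≈ -0.018861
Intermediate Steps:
d = -51/4 (d = -½ + (-49*(40 - 39))/4 = -½ + (-49*1)/4 = -½ + (¼)*(-49) = -½ - 49/4 = -51/4 ≈ -12.750)
d/((-21 + H(-5))²) = -51/(4*(-21 - 5)²) = -51/(4*((-26)²)) = -51/4/676 = -51/4*1/676 = -51/2704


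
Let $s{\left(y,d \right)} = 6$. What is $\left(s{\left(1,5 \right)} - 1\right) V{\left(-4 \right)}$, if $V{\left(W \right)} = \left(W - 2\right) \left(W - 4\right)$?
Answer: $240$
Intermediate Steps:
$V{\left(W \right)} = \left(-4 + W\right) \left(-2 + W\right)$ ($V{\left(W \right)} = \left(-2 + W\right) \left(-4 + W\right) = \left(-4 + W\right) \left(-2 + W\right)$)
$\left(s{\left(1,5 \right)} - 1\right) V{\left(-4 \right)} = \left(6 - 1\right) \left(8 + \left(-4\right)^{2} - -24\right) = 5 \left(8 + 16 + 24\right) = 5 \cdot 48 = 240$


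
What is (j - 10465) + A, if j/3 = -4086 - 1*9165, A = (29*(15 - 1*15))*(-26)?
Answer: -50218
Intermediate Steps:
A = 0 (A = (29*(15 - 15))*(-26) = (29*0)*(-26) = 0*(-26) = 0)
j = -39753 (j = 3*(-4086 - 1*9165) = 3*(-4086 - 9165) = 3*(-13251) = -39753)
(j - 10465) + A = (-39753 - 10465) + 0 = -50218 + 0 = -50218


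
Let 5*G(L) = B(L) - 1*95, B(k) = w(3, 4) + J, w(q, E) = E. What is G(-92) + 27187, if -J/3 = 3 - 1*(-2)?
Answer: 135829/5 ≈ 27166.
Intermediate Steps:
J = -15 (J = -3*(3 - 1*(-2)) = -3*(3 + 2) = -3*5 = -15)
B(k) = -11 (B(k) = 4 - 15 = -11)
G(L) = -106/5 (G(L) = (-11 - 1*95)/5 = (-11 - 95)/5 = (⅕)*(-106) = -106/5)
G(-92) + 27187 = -106/5 + 27187 = 135829/5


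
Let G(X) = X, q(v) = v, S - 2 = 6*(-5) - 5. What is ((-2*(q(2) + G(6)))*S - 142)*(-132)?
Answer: -50952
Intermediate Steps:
S = -33 (S = 2 + (6*(-5) - 5) = 2 + (-30 - 5) = 2 - 35 = -33)
((-2*(q(2) + G(6)))*S - 142)*(-132) = (-2*(2 + 6)*(-33) - 142)*(-132) = (-2*8*(-33) - 142)*(-132) = (-16*(-33) - 142)*(-132) = (528 - 142)*(-132) = 386*(-132) = -50952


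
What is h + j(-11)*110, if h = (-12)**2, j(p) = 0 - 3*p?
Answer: 3774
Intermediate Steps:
j(p) = -3*p
h = 144
h + j(-11)*110 = 144 - 3*(-11)*110 = 144 + 33*110 = 144 + 3630 = 3774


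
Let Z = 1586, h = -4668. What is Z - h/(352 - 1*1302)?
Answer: 751016/475 ≈ 1581.1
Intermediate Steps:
Z - h/(352 - 1*1302) = 1586 - (-4668)/(352 - 1*1302) = 1586 - (-4668)/(352 - 1302) = 1586 - (-4668)/(-950) = 1586 - (-4668)*(-1)/950 = 1586 - 1*2334/475 = 1586 - 2334/475 = 751016/475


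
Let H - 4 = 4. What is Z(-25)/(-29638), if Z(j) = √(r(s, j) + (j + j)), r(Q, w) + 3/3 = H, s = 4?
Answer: -I*√43/29638 ≈ -0.00022125*I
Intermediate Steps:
H = 8 (H = 4 + 4 = 8)
r(Q, w) = 7 (r(Q, w) = -1 + 8 = 7)
Z(j) = √(7 + 2*j) (Z(j) = √(7 + (j + j)) = √(7 + 2*j))
Z(-25)/(-29638) = √(7 + 2*(-25))/(-29638) = √(7 - 50)*(-1/29638) = √(-43)*(-1/29638) = (I*√43)*(-1/29638) = -I*√43/29638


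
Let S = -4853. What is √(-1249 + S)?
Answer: 3*I*√678 ≈ 78.115*I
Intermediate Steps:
√(-1249 + S) = √(-1249 - 4853) = √(-6102) = 3*I*√678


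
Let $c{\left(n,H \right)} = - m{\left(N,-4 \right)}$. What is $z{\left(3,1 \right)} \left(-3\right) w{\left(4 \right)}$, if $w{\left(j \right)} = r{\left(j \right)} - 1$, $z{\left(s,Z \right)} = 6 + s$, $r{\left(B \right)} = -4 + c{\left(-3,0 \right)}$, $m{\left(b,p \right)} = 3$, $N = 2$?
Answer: $216$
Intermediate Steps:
$c{\left(n,H \right)} = -3$ ($c{\left(n,H \right)} = \left(-1\right) 3 = -3$)
$r{\left(B \right)} = -7$ ($r{\left(B \right)} = -4 - 3 = -7$)
$w{\left(j \right)} = -8$ ($w{\left(j \right)} = -7 - 1 = -8$)
$z{\left(3,1 \right)} \left(-3\right) w{\left(4 \right)} = \left(6 + 3\right) \left(-3\right) \left(-8\right) = 9 \left(-3\right) \left(-8\right) = \left(-27\right) \left(-8\right) = 216$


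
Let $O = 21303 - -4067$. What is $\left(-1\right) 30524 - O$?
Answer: $-55894$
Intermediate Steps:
$O = 25370$ ($O = 21303 + 4067 = 25370$)
$\left(-1\right) 30524 - O = \left(-1\right) 30524 - 25370 = -30524 - 25370 = -55894$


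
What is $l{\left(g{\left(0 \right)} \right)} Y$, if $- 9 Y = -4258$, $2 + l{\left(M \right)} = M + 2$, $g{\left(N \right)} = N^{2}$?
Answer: $0$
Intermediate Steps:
$l{\left(M \right)} = M$ ($l{\left(M \right)} = -2 + \left(M + 2\right) = -2 + \left(2 + M\right) = M$)
$Y = \frac{4258}{9}$ ($Y = \left(- \frac{1}{9}\right) \left(-4258\right) = \frac{4258}{9} \approx 473.11$)
$l{\left(g{\left(0 \right)} \right)} Y = 0^{2} \cdot \frac{4258}{9} = 0 \cdot \frac{4258}{9} = 0$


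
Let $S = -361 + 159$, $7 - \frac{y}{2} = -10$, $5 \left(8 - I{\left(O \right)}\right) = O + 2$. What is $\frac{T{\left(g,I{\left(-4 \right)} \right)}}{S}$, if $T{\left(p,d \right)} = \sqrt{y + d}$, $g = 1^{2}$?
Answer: $- \frac{\sqrt{265}}{505} \approx -0.032235$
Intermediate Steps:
$I{\left(O \right)} = \frac{38}{5} - \frac{O}{5}$ ($I{\left(O \right)} = 8 - \frac{O + 2}{5} = 8 - \frac{2 + O}{5} = 8 - \left(\frac{2}{5} + \frac{O}{5}\right) = \frac{38}{5} - \frac{O}{5}$)
$g = 1$
$y = 34$ ($y = 14 - -20 = 14 + 20 = 34$)
$T{\left(p,d \right)} = \sqrt{34 + d}$
$S = -202$
$\frac{T{\left(g,I{\left(-4 \right)} \right)}}{S} = \frac{\sqrt{34 + \left(\frac{38}{5} - - \frac{4}{5}\right)}}{-202} = \sqrt{34 + \left(\frac{38}{5} + \frac{4}{5}\right)} \left(- \frac{1}{202}\right) = \sqrt{34 + \frac{42}{5}} \left(- \frac{1}{202}\right) = \sqrt{\frac{212}{5}} \left(- \frac{1}{202}\right) = \frac{2 \sqrt{265}}{5} \left(- \frac{1}{202}\right) = - \frac{\sqrt{265}}{505}$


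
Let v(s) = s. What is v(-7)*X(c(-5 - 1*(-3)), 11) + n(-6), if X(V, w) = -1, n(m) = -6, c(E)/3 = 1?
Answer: 1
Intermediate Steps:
c(E) = 3 (c(E) = 3*1 = 3)
v(-7)*X(c(-5 - 1*(-3)), 11) + n(-6) = -7*(-1) - 6 = 7 - 6 = 1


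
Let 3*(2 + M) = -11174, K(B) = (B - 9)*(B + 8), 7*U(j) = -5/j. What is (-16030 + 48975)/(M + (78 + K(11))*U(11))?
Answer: -1522059/172520 ≈ -8.8225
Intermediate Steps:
U(j) = -5/(7*j) (U(j) = (-5/j)/7 = -5/(7*j))
K(B) = (-9 + B)*(8 + B)
M = -11180/3 (M = -2 + (1/3)*(-11174) = -2 - 11174/3 = -11180/3 ≈ -3726.7)
(-16030 + 48975)/(M + (78 + K(11))*U(11)) = (-16030 + 48975)/(-11180/3 + (78 + (-72 + 11**2 - 1*11))*(-5/7/11)) = 32945/(-11180/3 + (78 + (-72 + 121 - 11))*(-5/7*1/11)) = 32945/(-11180/3 + (78 + 38)*(-5/77)) = 32945/(-11180/3 + 116*(-5/77)) = 32945/(-11180/3 - 580/77) = 32945/(-862600/231) = 32945*(-231/862600) = -1522059/172520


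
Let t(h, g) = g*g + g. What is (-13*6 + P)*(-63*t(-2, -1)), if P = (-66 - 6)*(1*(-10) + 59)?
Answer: 0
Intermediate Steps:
t(h, g) = g + g² (t(h, g) = g² + g = g + g²)
P = -3528 (P = -72*(-10 + 59) = -72*49 = -3528)
(-13*6 + P)*(-63*t(-2, -1)) = (-13*6 - 3528)*(-(-63)*(1 - 1)) = (-78 - 3528)*(-(-63)*0) = -(-227178)*0 = -3606*0 = 0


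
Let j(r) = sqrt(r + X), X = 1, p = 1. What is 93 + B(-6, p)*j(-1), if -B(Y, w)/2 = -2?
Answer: 93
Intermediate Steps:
j(r) = sqrt(1 + r) (j(r) = sqrt(r + 1) = sqrt(1 + r))
B(Y, w) = 4 (B(Y, w) = -2*(-2) = 4)
93 + B(-6, p)*j(-1) = 93 + 4*sqrt(1 - 1) = 93 + 4*sqrt(0) = 93 + 4*0 = 93 + 0 = 93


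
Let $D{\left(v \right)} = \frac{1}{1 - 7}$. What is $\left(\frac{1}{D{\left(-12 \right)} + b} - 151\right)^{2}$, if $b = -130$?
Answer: $\frac{13909135969}{609961} \approx 22803.0$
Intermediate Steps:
$D{\left(v \right)} = - \frac{1}{6}$ ($D{\left(v \right)} = \frac{1}{-6} = - \frac{1}{6}$)
$\left(\frac{1}{D{\left(-12 \right)} + b} - 151\right)^{2} = \left(\frac{1}{- \frac{1}{6} - 130} - 151\right)^{2} = \left(\frac{1}{- \frac{781}{6}} - 151\right)^{2} = \left(- \frac{6}{781} - 151\right)^{2} = \left(- \frac{117937}{781}\right)^{2} = \frac{13909135969}{609961}$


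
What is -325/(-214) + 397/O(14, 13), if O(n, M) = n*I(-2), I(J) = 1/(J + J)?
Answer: -167641/1498 ≈ -111.91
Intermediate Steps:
I(J) = 1/(2*J)
O(n, M) = -n/4 (O(n, M) = n*((1/2)/(-2)) = n*((1/2)*(-1/2)) = n*(-1/4) = -n/4)
-325/(-214) + 397/O(14, 13) = -325/(-214) + 397/((-1/4*14)) = -325*(-1/214) + 397/(-7/2) = 325/214 + 397*(-2/7) = 325/214 - 794/7 = -167641/1498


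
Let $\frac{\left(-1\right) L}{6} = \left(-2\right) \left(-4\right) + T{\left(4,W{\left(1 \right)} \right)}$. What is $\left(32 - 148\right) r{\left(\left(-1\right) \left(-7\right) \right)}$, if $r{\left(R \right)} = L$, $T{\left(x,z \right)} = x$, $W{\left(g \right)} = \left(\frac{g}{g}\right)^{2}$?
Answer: $8352$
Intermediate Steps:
$W{\left(g \right)} = 1$ ($W{\left(g \right)} = 1^{2} = 1$)
$L = -72$ ($L = - 6 \left(\left(-2\right) \left(-4\right) + 4\right) = - 6 \left(8 + 4\right) = \left(-6\right) 12 = -72$)
$r{\left(R \right)} = -72$
$\left(32 - 148\right) r{\left(\left(-1\right) \left(-7\right) \right)} = \left(32 - 148\right) \left(-72\right) = \left(-116\right) \left(-72\right) = 8352$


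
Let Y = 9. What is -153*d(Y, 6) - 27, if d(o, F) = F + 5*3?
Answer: -3240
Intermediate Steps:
d(o, F) = 15 + F (d(o, F) = F + 15 = 15 + F)
-153*d(Y, 6) - 27 = -153*(15 + 6) - 27 = -153*21 - 27 = -3213 - 27 = -3240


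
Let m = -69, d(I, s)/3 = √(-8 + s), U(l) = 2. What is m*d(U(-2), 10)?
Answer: -207*√2 ≈ -292.74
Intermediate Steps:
d(I, s) = 3*√(-8 + s)
m*d(U(-2), 10) = -207*√(-8 + 10) = -207*√2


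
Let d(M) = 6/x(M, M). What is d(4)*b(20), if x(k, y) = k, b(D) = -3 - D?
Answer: -69/2 ≈ -34.500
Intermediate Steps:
d(M) = 6/M
d(4)*b(20) = (6/4)*(-3 - 1*20) = (6*(1/4))*(-3 - 20) = (3/2)*(-23) = -69/2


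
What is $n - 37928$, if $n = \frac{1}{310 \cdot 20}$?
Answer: $- \frac{235153599}{6200} \approx -37928.0$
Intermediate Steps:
$n = \frac{1}{6200} \approx 0.00016129$
$n - 37928 = \frac{1}{6200} - 37928 = - \frac{235153599}{6200}$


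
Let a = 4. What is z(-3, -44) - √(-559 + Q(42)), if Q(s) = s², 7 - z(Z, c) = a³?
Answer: -57 - √1205 ≈ -91.713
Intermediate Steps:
z(Z, c) = -57 (z(Z, c) = 7 - 1*4³ = 7 - 1*64 = 7 - 64 = -57)
z(-3, -44) - √(-559 + Q(42)) = -57 - √(-559 + 42²) = -57 - √(-559 + 1764) = -57 - √1205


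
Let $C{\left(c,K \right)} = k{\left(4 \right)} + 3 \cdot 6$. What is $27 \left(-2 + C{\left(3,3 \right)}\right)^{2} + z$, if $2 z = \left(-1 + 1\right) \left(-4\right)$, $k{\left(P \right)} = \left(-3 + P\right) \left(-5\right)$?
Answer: $3267$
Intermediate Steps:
$k{\left(P \right)} = 15 - 5 P$
$C{\left(c,K \right)} = 13$ ($C{\left(c,K \right)} = \left(15 - 20\right) + 3 \cdot 6 = \left(15 - 20\right) + 18 = -5 + 18 = 13$)
$z = 0$ ($z = \frac{\left(-1 + 1\right) \left(-4\right)}{2} = \frac{0 \left(-4\right)}{2} = \frac{1}{2} \cdot 0 = 0$)
$27 \left(-2 + C{\left(3,3 \right)}\right)^{2} + z = 27 \left(-2 + 13\right)^{2} + 0 = 27 \cdot 11^{2} + 0 = 27 \cdot 121 + 0 = 3267 + 0 = 3267$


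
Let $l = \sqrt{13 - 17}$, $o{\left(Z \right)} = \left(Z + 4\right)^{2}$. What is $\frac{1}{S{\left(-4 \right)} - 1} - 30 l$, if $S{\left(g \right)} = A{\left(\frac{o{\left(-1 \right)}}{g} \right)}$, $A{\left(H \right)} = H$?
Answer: $- \frac{4}{13} - 60 i \approx -0.30769 - 60.0 i$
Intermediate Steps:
$o{\left(Z \right)} = \left(4 + Z\right)^{2}$
$S{\left(g \right)} = \frac{9}{g}$ ($S{\left(g \right)} = \frac{\left(4 - 1\right)^{2}}{g} = \frac{3^{2}}{g} = \frac{9}{g}$)
$l = 2 i$ ($l = \sqrt{-4} = 2 i \approx 2.0 i$)
$\frac{1}{S{\left(-4 \right)} - 1} - 30 l = \frac{1}{\frac{9}{-4} - 1} - 30 \cdot 2 i = \frac{1}{9 \left(- \frac{1}{4}\right) - 1} - 60 i = \frac{1}{- \frac{9}{4} - 1} - 60 i = \frac{1}{- \frac{13}{4}} - 60 i = - \frac{4}{13} - 60 i$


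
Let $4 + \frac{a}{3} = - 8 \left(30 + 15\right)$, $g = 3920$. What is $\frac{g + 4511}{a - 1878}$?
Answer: $- \frac{8431}{2970} \approx -2.8387$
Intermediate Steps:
$a = -1092$ ($a = -12 + 3 \left(- 8 \left(30 + 15\right)\right) = -12 + 3 \left(\left(-8\right) 45\right) = -12 + 3 \left(-360\right) = -12 - 1080 = -1092$)
$\frac{g + 4511}{a - 1878} = \frac{3920 + 4511}{-1092 - 1878} = \frac{8431}{-2970} = 8431 \left(- \frac{1}{2970}\right) = - \frac{8431}{2970}$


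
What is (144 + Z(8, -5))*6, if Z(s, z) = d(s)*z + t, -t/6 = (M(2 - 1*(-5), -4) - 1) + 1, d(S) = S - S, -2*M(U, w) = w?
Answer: 792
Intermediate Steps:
M(U, w) = -w/2
d(S) = 0
t = -12 (t = -6*((-½*(-4) - 1) + 1) = -6*((2 - 1) + 1) = -6*(1 + 1) = -6*2 = -12)
Z(s, z) = -12 (Z(s, z) = 0*z - 12 = 0 - 12 = -12)
(144 + Z(8, -5))*6 = (144 - 12)*6 = 132*6 = 792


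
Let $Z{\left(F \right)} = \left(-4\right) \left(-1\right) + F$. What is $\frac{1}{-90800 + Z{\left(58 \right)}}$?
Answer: $- \frac{1}{90738} \approx -1.1021 \cdot 10^{-5}$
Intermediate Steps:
$Z{\left(F \right)} = 4 + F$
$\frac{1}{-90800 + Z{\left(58 \right)}} = \frac{1}{-90800 + \left(4 + 58\right)} = \frac{1}{-90800 + 62} = \frac{1}{-90738} = - \frac{1}{90738}$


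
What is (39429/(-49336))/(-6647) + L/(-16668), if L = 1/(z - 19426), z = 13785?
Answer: 926901911261/7708488243362424 ≈ 0.00012024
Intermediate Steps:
L = -1/5641 (L = 1/(13785 - 19426) = 1/(-5641) = -1/5641 ≈ -0.00017727)
(39429/(-49336))/(-6647) + L/(-16668) = (39429/(-49336))/(-6647) - 1/5641/(-16668) = (39429*(-1/49336))*(-1/6647) - 1/5641*(-1/16668) = -39429/49336*(-1/6647) + 1/94024188 = 39429/327936392 + 1/94024188 = 926901911261/7708488243362424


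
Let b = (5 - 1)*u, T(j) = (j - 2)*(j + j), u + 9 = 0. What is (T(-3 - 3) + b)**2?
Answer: 3600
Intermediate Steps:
u = -9 (u = -9 + 0 = -9)
T(j) = 2*j*(-2 + j) (T(j) = (-2 + j)*(2*j) = 2*j*(-2 + j))
b = -36 (b = (5 - 1)*(-9) = 4*(-9) = -36)
(T(-3 - 3) + b)**2 = (2*(-3 - 3)*(-2 + (-3 - 3)) - 36)**2 = (2*(-6)*(-2 - 6) - 36)**2 = (2*(-6)*(-8) - 36)**2 = (96 - 36)**2 = 60**2 = 3600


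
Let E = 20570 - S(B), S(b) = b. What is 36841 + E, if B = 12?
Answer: 57399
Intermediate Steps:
E = 20558 (E = 20570 - 1*12 = 20570 - 12 = 20558)
36841 + E = 36841 + 20558 = 57399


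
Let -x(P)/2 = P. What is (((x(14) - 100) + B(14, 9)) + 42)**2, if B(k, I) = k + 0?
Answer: 5184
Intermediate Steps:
B(k, I) = k
x(P) = -2*P
(((x(14) - 100) + B(14, 9)) + 42)**2 = (((-2*14 - 100) + 14) + 42)**2 = (((-28 - 100) + 14) + 42)**2 = ((-128 + 14) + 42)**2 = (-114 + 42)**2 = (-72)**2 = 5184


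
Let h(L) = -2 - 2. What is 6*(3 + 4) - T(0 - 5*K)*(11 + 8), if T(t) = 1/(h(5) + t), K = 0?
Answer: 187/4 ≈ 46.750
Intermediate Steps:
h(L) = -4
T(t) = 1/(-4 + t)
6*(3 + 4) - T(0 - 5*K)*(11 + 8) = 6*(3 + 4) - (11 + 8)/(-4 + (0 - 5*0)) = 6*7 - 19/(-4 + (0 + 0)) = 42 - 19/(-4 + 0) = 42 - 19/(-4) = 42 - (-1)*19/4 = 42 - 1*(-19/4) = 42 + 19/4 = 187/4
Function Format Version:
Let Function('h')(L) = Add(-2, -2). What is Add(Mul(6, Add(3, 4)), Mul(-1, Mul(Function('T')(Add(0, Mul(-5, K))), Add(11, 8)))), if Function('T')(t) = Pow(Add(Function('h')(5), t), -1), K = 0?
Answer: Rational(187, 4) ≈ 46.750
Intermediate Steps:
Function('h')(L) = -4
Function('T')(t) = Pow(Add(-4, t), -1)
Add(Mul(6, Add(3, 4)), Mul(-1, Mul(Function('T')(Add(0, Mul(-5, K))), Add(11, 8)))) = Add(Mul(6, Add(3, 4)), Mul(-1, Mul(Pow(Add(-4, Add(0, Mul(-5, 0))), -1), Add(11, 8)))) = Add(Mul(6, 7), Mul(-1, Mul(Pow(Add(-4, Add(0, 0)), -1), 19))) = Add(42, Mul(-1, Mul(Pow(Add(-4, 0), -1), 19))) = Add(42, Mul(-1, Mul(Pow(-4, -1), 19))) = Add(42, Mul(-1, Mul(Rational(-1, 4), 19))) = Add(42, Mul(-1, Rational(-19, 4))) = Add(42, Rational(19, 4)) = Rational(187, 4)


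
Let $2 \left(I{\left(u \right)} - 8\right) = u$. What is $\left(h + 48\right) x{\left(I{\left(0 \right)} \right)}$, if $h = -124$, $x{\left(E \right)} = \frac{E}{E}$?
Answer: $-76$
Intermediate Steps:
$I{\left(u \right)} = 8 + \frac{u}{2}$
$x{\left(E \right)} = 1$
$\left(h + 48\right) x{\left(I{\left(0 \right)} \right)} = \left(-124 + 48\right) 1 = \left(-76\right) 1 = -76$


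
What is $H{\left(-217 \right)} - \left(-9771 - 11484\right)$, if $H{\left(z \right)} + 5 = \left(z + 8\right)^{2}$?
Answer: $64931$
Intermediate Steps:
$H{\left(z \right)} = -5 + \left(8 + z\right)^{2}$ ($H{\left(z \right)} = -5 + \left(z + 8\right)^{2} = -5 + \left(8 + z\right)^{2}$)
$H{\left(-217 \right)} - \left(-9771 - 11484\right) = \left(-5 + \left(8 - 217\right)^{2}\right) - \left(-9771 - 11484\right) = \left(-5 + \left(-209\right)^{2}\right) - -21255 = \left(-5 + 43681\right) + 21255 = 43676 + 21255 = 64931$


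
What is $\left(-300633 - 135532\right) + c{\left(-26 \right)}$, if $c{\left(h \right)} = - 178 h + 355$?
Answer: $-431182$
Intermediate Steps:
$c{\left(h \right)} = 355 - 178 h$
$\left(-300633 - 135532\right) + c{\left(-26 \right)} = \left(-300633 - 135532\right) + \left(355 - -4628\right) = -436165 + \left(355 + 4628\right) = -436165 + 4983 = -431182$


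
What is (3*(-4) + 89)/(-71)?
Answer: -77/71 ≈ -1.0845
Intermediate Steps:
(3*(-4) + 89)/(-71) = (-12 + 89)*(-1/71) = 77*(-1/71) = -77/71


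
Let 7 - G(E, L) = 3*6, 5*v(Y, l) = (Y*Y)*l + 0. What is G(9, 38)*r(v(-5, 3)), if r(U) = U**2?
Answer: -2475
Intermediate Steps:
v(Y, l) = l*Y**2/5 (v(Y, l) = ((Y*Y)*l + 0)/5 = (Y**2*l + 0)/5 = (l*Y**2 + 0)/5 = (l*Y**2)/5 = l*Y**2/5)
G(E, L) = -11 (G(E, L) = 7 - 3*6 = 7 - 1*18 = 7 - 18 = -11)
G(9, 38)*r(v(-5, 3)) = -11*((1/5)*3*(-5)**2)**2 = -11*((1/5)*3*25)**2 = -11*15**2 = -11*225 = -2475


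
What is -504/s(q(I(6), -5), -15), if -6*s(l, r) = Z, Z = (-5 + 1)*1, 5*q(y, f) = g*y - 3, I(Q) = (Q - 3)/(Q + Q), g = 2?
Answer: -756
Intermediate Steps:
I(Q) = (-3 + Q)/(2*Q) (I(Q) = (-3 + Q)/((2*Q)) = (-3 + Q)*(1/(2*Q)) = (-3 + Q)/(2*Q))
q(y, f) = -3/5 + 2*y/5 (q(y, f) = (2*y - 3)/5 = (-3 + 2*y)/5 = -3/5 + 2*y/5)
Z = -4 (Z = -4*1 = -4)
s(l, r) = 2/3 (s(l, r) = -1/6*(-4) = 2/3)
-504/s(q(I(6), -5), -15) = -504/2/3 = -504*3/2 = -756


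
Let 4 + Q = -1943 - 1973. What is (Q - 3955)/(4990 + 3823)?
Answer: -1125/1259 ≈ -0.89357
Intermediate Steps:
Q = -3920 (Q = -4 + (-1943 - 1973) = -4 - 3916 = -3920)
(Q - 3955)/(4990 + 3823) = (-3920 - 3955)/(4990 + 3823) = -7875/8813 = -7875*1/8813 = -1125/1259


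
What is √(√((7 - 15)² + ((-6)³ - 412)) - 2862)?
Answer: √(-2862 + 2*I*√141) ≈ 0.222 + 53.498*I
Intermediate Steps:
√(√((7 - 15)² + ((-6)³ - 412)) - 2862) = √(√((-8)² + (-216 - 412)) - 2862) = √(√(64 - 628) - 2862) = √(√(-564) - 2862) = √(2*I*√141 - 2862) = √(-2862 + 2*I*√141)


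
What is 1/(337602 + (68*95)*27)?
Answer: 1/512022 ≈ 1.9530e-6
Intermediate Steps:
1/(337602 + (68*95)*27) = 1/(337602 + 6460*27) = 1/(337602 + 174420) = 1/512022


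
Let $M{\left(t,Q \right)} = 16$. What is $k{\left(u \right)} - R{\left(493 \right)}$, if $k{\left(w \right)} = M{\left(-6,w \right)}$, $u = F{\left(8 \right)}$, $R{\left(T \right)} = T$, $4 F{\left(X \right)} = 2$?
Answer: $-477$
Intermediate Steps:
$F{\left(X \right)} = \frac{1}{2}$ ($F{\left(X \right)} = \frac{1}{4} \cdot 2 = \frac{1}{2}$)
$u = \frac{1}{2} \approx 0.5$
$k{\left(w \right)} = 16$
$k{\left(u \right)} - R{\left(493 \right)} = 16 - 493 = -477$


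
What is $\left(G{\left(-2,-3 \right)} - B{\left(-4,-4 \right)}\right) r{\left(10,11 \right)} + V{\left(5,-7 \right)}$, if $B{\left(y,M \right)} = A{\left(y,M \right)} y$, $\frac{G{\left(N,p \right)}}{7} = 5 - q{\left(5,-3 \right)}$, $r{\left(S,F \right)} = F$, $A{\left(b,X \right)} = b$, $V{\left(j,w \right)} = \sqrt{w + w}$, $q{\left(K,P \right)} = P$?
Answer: $440 + i \sqrt{14} \approx 440.0 + 3.7417 i$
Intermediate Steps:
$V{\left(j,w \right)} = \sqrt{2} \sqrt{w}$ ($V{\left(j,w \right)} = \sqrt{2 w} = \sqrt{2} \sqrt{w}$)
$G{\left(N,p \right)} = 56$ ($G{\left(N,p \right)} = 7 \left(5 - -3\right) = 7 \left(5 + 3\right) = 7 \cdot 8 = 56$)
$B{\left(y,M \right)} = y^{2}$ ($B{\left(y,M \right)} = y y = y^{2}$)
$\left(G{\left(-2,-3 \right)} - B{\left(-4,-4 \right)}\right) r{\left(10,11 \right)} + V{\left(5,-7 \right)} = \left(56 - \left(-4\right)^{2}\right) 11 + \sqrt{2} \sqrt{-7} = \left(56 - 16\right) 11 + \sqrt{2} i \sqrt{7} = \left(56 - 16\right) 11 + i \sqrt{14} = 40 \cdot 11 + i \sqrt{14} = 440 + i \sqrt{14}$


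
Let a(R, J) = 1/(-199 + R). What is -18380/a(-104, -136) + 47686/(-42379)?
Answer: 236014536374/42379 ≈ 5.5691e+6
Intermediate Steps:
-18380/a(-104, -136) + 47686/(-42379) = -18380/(1/(-199 - 104)) + 47686/(-42379) = -18380/(1/(-303)) + 47686*(-1/42379) = -18380/(-1/303) - 47686/42379 = -18380*(-303) - 47686/42379 = 5569140 - 47686/42379 = 236014536374/42379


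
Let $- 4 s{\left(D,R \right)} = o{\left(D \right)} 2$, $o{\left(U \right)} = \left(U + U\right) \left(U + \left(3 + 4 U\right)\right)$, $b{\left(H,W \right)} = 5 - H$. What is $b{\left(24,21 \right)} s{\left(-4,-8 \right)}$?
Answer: $1292$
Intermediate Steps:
$o{\left(U \right)} = 2 U \left(3 + 5 U\right)$
$s{\left(D,R \right)} = - D \left(3 + 5 D\right)$ ($s{\left(D,R \right)} = - \frac{2 D \left(3 + 5 D\right) 2}{4} = - \frac{4 D \left(3 + 5 D\right)}{4} = - D \left(3 + 5 D\right)$)
$b{\left(24,21 \right)} s{\left(-4,-8 \right)} = \left(5 - 24\right) \left(\left(-1\right) \left(-4\right) \left(3 + 5 \left(-4\right)\right)\right) = \left(5 - 24\right) \left(\left(-1\right) \left(-4\right) \left(3 - 20\right)\right) = - 19 \left(\left(-1\right) \left(-4\right) \left(-17\right)\right) = \left(-19\right) \left(-68\right) = 1292$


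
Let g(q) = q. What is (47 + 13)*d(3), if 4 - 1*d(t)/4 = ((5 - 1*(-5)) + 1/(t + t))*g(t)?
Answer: -6360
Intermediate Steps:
d(t) = 16 - 4*t*(10 + 1/(2*t)) (d(t) = 16 - 4*((5 - 1*(-5)) + 1/(t + t))*t = 16 - 4*((5 + 5) + 1/(2*t))*t = 16 - 4*(10 + 1/(2*t))*t = 16 - 4*t*(10 + 1/(2*t)))
(47 + 13)*d(3) = (47 + 13)*(14 - 40*3) = 60*(14 - 120) = 60*(-106) = -6360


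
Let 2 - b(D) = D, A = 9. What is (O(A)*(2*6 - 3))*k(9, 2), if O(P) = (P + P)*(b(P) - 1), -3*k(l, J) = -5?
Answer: -2160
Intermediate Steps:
b(D) = 2 - D
k(l, J) = 5/3 (k(l, J) = -⅓*(-5) = 5/3)
O(P) = 2*P*(1 - P) (O(P) = (P + P)*((2 - P) - 1) = (2*P)*(1 - P) = 2*P*(1 - P))
(O(A)*(2*6 - 3))*k(9, 2) = ((2*9*(1 - 1*9))*(2*6 - 3))*(5/3) = ((2*9*(1 - 9))*(12 - 3))*(5/3) = ((2*9*(-8))*9)*(5/3) = -144*9*(5/3) = -1296*5/3 = -2160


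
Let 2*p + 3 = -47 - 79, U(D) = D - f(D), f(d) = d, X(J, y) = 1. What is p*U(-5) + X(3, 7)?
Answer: 1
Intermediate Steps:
U(D) = 0 (U(D) = D - D = 0)
p = -129/2 (p = -3/2 + (-47 - 79)/2 = -3/2 + (½)*(-126) = -3/2 - 63 = -129/2 ≈ -64.500)
p*U(-5) + X(3, 7) = -129/2*0 + 1 = 0 + 1 = 1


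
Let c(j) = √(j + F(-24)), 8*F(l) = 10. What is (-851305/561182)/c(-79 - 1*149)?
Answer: 851305*I*√907/254496037 ≈ 0.10074*I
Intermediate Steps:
F(l) = 5/4 (F(l) = (⅛)*10 = 5/4)
c(j) = √(5/4 + j) (c(j) = √(j + 5/4) = √(5/4 + j))
(-851305/561182)/c(-79 - 1*149) = (-851305/561182)/((√(5 + 4*(-79 - 1*149))/2)) = (-851305*1/561182)/((√(5 + 4*(-79 - 149))/2)) = -851305*2/√(5 + 4*(-228))/561182 = -851305*2/√(5 - 912)/561182 = -851305*(-2*I*√907/907)/561182 = -(-851305)*I*√907/254496037 = 851305*I*√907/254496037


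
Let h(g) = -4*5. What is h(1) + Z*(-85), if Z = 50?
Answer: -4270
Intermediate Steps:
h(g) = -20
h(1) + Z*(-85) = -20 + 50*(-85) = -20 - 4250 = -4270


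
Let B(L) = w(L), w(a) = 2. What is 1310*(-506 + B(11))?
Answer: -660240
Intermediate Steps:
B(L) = 2
1310*(-506 + B(11)) = 1310*(-506 + 2) = 1310*(-504) = -660240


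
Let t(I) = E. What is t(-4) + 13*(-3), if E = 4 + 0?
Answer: -35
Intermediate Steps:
E = 4
t(I) = 4
t(-4) + 13*(-3) = 4 + 13*(-3) = 4 - 39 = -35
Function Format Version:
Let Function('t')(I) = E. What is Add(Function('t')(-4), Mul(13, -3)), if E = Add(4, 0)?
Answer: -35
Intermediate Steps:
E = 4
Function('t')(I) = 4
Add(Function('t')(-4), Mul(13, -3)) = Add(4, Mul(13, -3)) = Add(4, -39) = -35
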